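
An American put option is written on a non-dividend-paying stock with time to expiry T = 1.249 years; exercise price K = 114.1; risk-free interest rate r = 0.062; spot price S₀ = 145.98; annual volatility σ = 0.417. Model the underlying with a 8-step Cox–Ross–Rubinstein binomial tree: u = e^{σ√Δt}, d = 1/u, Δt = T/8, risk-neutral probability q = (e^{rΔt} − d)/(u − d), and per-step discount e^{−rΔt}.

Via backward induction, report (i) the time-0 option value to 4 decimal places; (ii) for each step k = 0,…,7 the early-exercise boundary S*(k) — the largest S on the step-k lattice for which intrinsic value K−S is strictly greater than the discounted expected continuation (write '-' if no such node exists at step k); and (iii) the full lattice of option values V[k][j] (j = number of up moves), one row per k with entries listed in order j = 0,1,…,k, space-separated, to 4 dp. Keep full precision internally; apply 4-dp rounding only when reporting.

Δt=0.15613  u=1.17912  d=0.84809  q=0.48828  discount=0.99037
step 8 (expiry): payoffs max(K−S,0) = 75.0311 59.7816 38.5799 9.1028 0.0000 0.0000 0.0000 0.0000 0.0000
step 7: (k=7,j=0): S=46.0669, (K−S)⁺=68.0331, hold=66.9339 ⇒ V=68.0331 exercise | (k=7,j=1): S=64.0479, (K−S)⁺=50.0521, hold=48.9530 ⇒ V=50.0521 exercise | (k=7,j=2): S=89.0472, (K−S)⁺=25.0528, hold=23.9537 ⇒ V=25.0528 exercise | (k=7,j=3): S=123.8043, (K−S)⁺=0.0000, hold=4.6132 ⇒ V=4.6132 continue | (k=7,j=4): S=172.1278, (K−S)⁺=0.0000, hold=0.0000 ⇒ V=0.0000 continue | (k=7,j=5): S=239.3132, (K−S)⁺=0.0000, hold=0.0000 ⇒ V=0.0000 continue | (k=7,j=6): S=332.7224, (K−S)⁺=0.0000, hold=0.0000 ⇒ V=0.0000 continue | (k=7,j=7): S=462.5914, (K−S)⁺=0.0000, hold=0.0000 ⇒ V=0.0000 continue  boundary S*=89.0472
step 6: (k=6,j=0): S=54.3184, (K−S)⁺=59.7816, hold=58.6825 ⇒ V=59.7816 exercise | (k=6,j=1): S=75.5201, (K−S)⁺=38.5799, hold=37.4808 ⇒ V=38.5799 exercise | (k=6,j=2): S=104.9972, (K−S)⁺=9.1028, hold=14.9273 ⇒ V=14.9273 continue | (k=6,j=3): S=145.9800, (K−S)⁺=0.0000, hold=2.3379 ⇒ V=2.3379 continue | (k=6,j=4): S=202.9592, (K−S)⁺=0.0000, hold=0.0000 ⇒ V=0.0000 continue | (k=6,j=5): S=282.1787, (K−S)⁺=0.0000, hold=0.0000 ⇒ V=0.0000 continue | (k=6,j=6): S=392.3194, (K−S)⁺=0.0000, hold=0.0000 ⇒ V=0.0000 continue  boundary S*=75.5201
step 5: (k=5,j=0): S=64.0479, (K−S)⁺=50.0521, hold=48.9530 ⇒ V=50.0521 exercise | (k=5,j=1): S=89.0472, (K−S)⁺=25.0528, hold=26.7703 ⇒ V=26.7703 continue | (k=5,j=2): S=123.8043, (K−S)⁺=0.0000, hold=8.6955 ⇒ V=8.6955 continue | (k=5,j=3): S=172.1278, (K−S)⁺=0.0000, hold=1.1848 ⇒ V=1.1848 continue | (k=5,j=4): S=239.3132, (K−S)⁺=0.0000, hold=0.0000 ⇒ V=0.0000 continue | (k=5,j=5): S=332.7224, (K−S)⁺=0.0000, hold=0.0000 ⇒ V=0.0000 continue  boundary S*=64.0479
step 4: (k=4,j=0): S=75.5201, (K−S)⁺=38.5799, hold=38.3113 ⇒ V=38.5799 exercise | (k=4,j=1): S=104.9972, (K−S)⁺=9.1028, hold=17.7718 ⇒ V=17.7718 continue | (k=4,j=2): S=145.9800, (K−S)⁺=0.0000, hold=4.9797 ⇒ V=4.9797 continue | (k=4,j=3): S=202.9592, (K−S)⁺=0.0000, hold=0.6004 ⇒ V=0.6004 continue | (k=4,j=4): S=282.1787, (K−S)⁺=0.0000, hold=0.0000 ⇒ V=0.0000 continue  boundary S*=75.5201
step 3: (k=3,j=0): S=89.0472, (K−S)⁺=25.0528, hold=28.1459 ⇒ V=28.1459 continue | (k=3,j=1): S=123.8043, (K−S)⁺=0.0000, hold=11.4146 ⇒ V=11.4146 continue | (k=3,j=2): S=172.1278, (K−S)⁺=0.0000, hold=2.8140 ⇒ V=2.8140 continue | (k=3,j=3): S=239.3132, (K−S)⁺=0.0000, hold=0.3043 ⇒ V=0.3043 continue  boundary S*=-
step 2: (k=2,j=0): S=104.9972, (K−S)⁺=9.1028, hold=19.7838 ⇒ V=19.7838 continue | (k=2,j=1): S=145.9800, (K−S)⁺=0.0000, hold=7.1456 ⇒ V=7.1456 continue | (k=2,j=2): S=202.9592, (K−S)⁺=0.0000, hold=1.5733 ⇒ V=1.5733 continue  boundary S*=-
step 1: (k=1,j=0): S=123.8043, (K−S)⁺=0.0000, hold=13.4816 ⇒ V=13.4816 continue | (k=1,j=1): S=172.1278, (K−S)⁺=0.0000, hold=4.3821 ⇒ V=4.3821 continue  boundary S*=-
step 0: (k=0,j=0): S=145.9800, (K−S)⁺=0.0000, hold=8.9514 ⇒ V=8.9514 continue  boundary S*=-

price = 8.9514
boundary = - - - - 75.5201 64.0479 75.5201 89.0472
tree:
8.9514
13.4816 4.3821
19.7838 7.1456 1.5733
28.1459 11.4146 2.8140 0.3043
38.5799 17.7718 4.9797 0.6004 0.0000
50.0521 26.7703 8.6955 1.1848 0.0000 0.0000
59.7816 38.5799 14.9273 2.3379 0.0000 0.0000 0.0000
68.0331 50.0521 25.0528 4.6132 0.0000 0.0000 0.0000 0.0000
75.0311 59.7816 38.5799 9.1028 0.0000 0.0000 0.0000 0.0000 0.0000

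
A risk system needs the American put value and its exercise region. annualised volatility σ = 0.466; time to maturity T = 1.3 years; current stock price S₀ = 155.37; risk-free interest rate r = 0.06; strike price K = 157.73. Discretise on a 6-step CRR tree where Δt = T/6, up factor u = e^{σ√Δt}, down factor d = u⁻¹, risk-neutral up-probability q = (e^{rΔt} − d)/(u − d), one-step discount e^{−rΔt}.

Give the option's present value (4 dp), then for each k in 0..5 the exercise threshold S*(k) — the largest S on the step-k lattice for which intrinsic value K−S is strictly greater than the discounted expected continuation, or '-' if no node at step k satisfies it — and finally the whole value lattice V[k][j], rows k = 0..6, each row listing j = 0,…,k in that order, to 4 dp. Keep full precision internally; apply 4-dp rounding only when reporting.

price = 28.0712
boundary = - - - 81.0508 100.6840 125.0731
tree:
28.0712
40.9122 14.7021
57.3857 23.8960 4.9817
76.6792 37.7167 9.3331 0.3267
92.4840 57.0460 17.4676 0.6316 0.0000
105.2069 76.6792 32.6569 1.2209 0.0000 0.0000
115.4488 92.4840 57.0460 2.3600 0.0000 0.0000 0.0000

Δt=0.21667  u=1.24223  d=0.80500  q=0.47591  discount=0.98708
step 6 (expiry): payoffs max(K−S,0) = 115.4488 92.4840 57.0460 2.3600 0.0000 0.0000 0.0000
step 5: (k=5,j=0): S=52.5231, (K−S)⁺=105.2069, hold=103.1697 ⇒ V=105.2069 exercise | (k=5,j=1): S=81.0508, (K−S)⁺=76.6792, hold=74.6420 ⇒ V=76.6792 exercise | (k=5,j=2): S=125.0731, (K−S)⁺=32.6569, hold=30.6197 ⇒ V=32.6569 exercise | (k=5,j=3): S=193.0059, (K−S)⁺=0.0000, hold=1.2209 ⇒ V=1.2209 continue | (k=5,j=4): S=297.8360, (K−S)⁺=0.0000, hold=0.0000 ⇒ V=0.0000 continue | (k=5,j=5): S=459.6040, (K−S)⁺=0.0000, hold=0.0000 ⇒ V=0.0000 continue  boundary S*=125.0731
step 4: (k=4,j=0): S=65.2460, (K−S)⁺=92.4840, hold=90.4468 ⇒ V=92.4840 exercise | (k=4,j=1): S=100.6840, (K−S)⁺=57.0460, hold=55.0088 ⇒ V=57.0460 exercise | (k=4,j=2): S=155.3700, (K−S)⁺=2.3600, hold=17.4676 ⇒ V=17.4676 continue | (k=4,j=3): S=239.7584, (K−S)⁺=0.0000, hold=0.6316 ⇒ V=0.6316 continue | (k=4,j=4): S=369.9819, (K−S)⁺=0.0000, hold=0.0000 ⇒ V=0.0000 continue  boundary S*=100.6840
step 3: (k=3,j=0): S=81.0508, (K−S)⁺=76.6792, hold=74.6420 ⇒ V=76.6792 exercise | (k=3,j=1): S=125.0731, (K−S)⁺=32.6569, hold=37.7167 ⇒ V=37.7167 continue | (k=3,j=2): S=193.0059, (K−S)⁺=0.0000, hold=9.3331 ⇒ V=9.3331 continue | (k=3,j=3): S=297.8360, (K−S)⁺=0.0000, hold=0.3267 ⇒ V=0.3267 continue  boundary S*=81.0508
step 2: (k=2,j=0): S=100.6840, (K−S)⁺=57.0460, hold=57.3857 ⇒ V=57.3857 continue | (k=2,j=1): S=155.3700, (K−S)⁺=2.3600, hold=23.8960 ⇒ V=23.8960 continue | (k=2,j=2): S=239.7584, (K−S)⁺=0.0000, hold=4.9817 ⇒ V=4.9817 continue  boundary S*=-
step 1: (k=1,j=0): S=125.0731, (K−S)⁺=32.6569, hold=40.9122 ⇒ V=40.9122 continue | (k=1,j=1): S=193.0059, (K−S)⁺=0.0000, hold=14.7021 ⇒ V=14.7021 continue  boundary S*=-
step 0: (k=0,j=0): S=155.3700, (K−S)⁺=2.3600, hold=28.0712 ⇒ V=28.0712 continue  boundary S*=-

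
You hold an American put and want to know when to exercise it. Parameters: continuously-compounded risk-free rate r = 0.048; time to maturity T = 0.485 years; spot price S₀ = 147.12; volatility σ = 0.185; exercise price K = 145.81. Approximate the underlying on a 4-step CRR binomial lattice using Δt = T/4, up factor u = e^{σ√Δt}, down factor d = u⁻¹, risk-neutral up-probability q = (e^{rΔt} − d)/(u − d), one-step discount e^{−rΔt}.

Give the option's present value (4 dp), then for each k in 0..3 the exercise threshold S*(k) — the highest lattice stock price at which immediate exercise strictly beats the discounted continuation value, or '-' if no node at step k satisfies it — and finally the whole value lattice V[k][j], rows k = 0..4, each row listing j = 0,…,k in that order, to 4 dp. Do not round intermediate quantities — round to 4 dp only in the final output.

params: Δt=0.12125 u=1.06654 d=0.93761 q=0.52917 e^(-rΔt)=0.99420
t_4 payoffs: 32.1089 16.4743 0.0000 0.0000 0.0000
t_3: node(3,0) S=121.2667 payoff=24.5433 vs cont=23.6972 → 24.5433 [stop]  node(3,1) S=137.9415 payoff=7.8685 vs cont=7.7115 → 7.8685 [stop]  node(3,2) S=156.9092 payoff=0.0000 vs cont=0.0000 → 0.0000 [wait]  node(3,3) S=178.4851 payoff=0.0000 vs cont=0.0000 → 0.0000 [wait]  ⇒ S*(3)=137.9415
t_2: node(2,0) S=129.3357 payoff=16.4743 vs cont=15.6282 → 16.4743 [stop]  node(2,1) S=147.1200 payoff=0.0000 vs cont=3.6832 → 3.6832 [wait]  node(2,2) S=167.3498 payoff=0.0000 vs cont=0.0000 → 0.0000 [wait]  ⇒ S*(2)=129.3357
t_1: node(1,0) S=137.9415 payoff=7.8685 vs cont=9.6493 → 9.6493 [wait]  node(1,1) S=156.9092 payoff=0.0000 vs cont=1.7241 → 1.7241 [wait]  ⇒ S*(1)=-
t_0: node(0,0) S=147.1200 payoff=0.0000 vs cont=5.4238 → 5.4238 [wait]  ⇒ S*(0)=-

price = 5.4238
boundary = - - 129.3357 137.9415
tree:
5.4238
9.6493 1.7241
16.4743 3.6832 0.0000
24.5433 7.8685 0.0000 0.0000
32.1089 16.4743 0.0000 0.0000 0.0000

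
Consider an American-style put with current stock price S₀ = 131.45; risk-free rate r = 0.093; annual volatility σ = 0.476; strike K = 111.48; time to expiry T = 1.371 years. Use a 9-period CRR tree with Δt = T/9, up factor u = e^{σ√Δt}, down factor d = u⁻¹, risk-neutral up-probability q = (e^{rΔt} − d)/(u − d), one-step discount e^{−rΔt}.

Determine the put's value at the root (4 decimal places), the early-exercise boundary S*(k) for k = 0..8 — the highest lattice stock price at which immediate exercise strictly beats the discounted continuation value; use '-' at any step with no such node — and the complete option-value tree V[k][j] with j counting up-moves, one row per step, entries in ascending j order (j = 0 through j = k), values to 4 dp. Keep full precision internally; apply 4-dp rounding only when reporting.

params: Δt=0.15233 u=1.20416 d=0.83045 q=0.49187 e^(-rΔt)=0.98593
t_9 payoffs: 86.7854 75.6728 59.5594 36.1951 2.3168 0.0000 0.0000 0.0000 0.0000 0.0000
t_8: node(8,0) S=29.7363 payoff=81.7437 vs cont=80.1755 → 81.7437 [stop]  node(8,1) S=43.1177 payoff=68.3623 vs cont=66.7941 → 68.3623 [stop]  node(8,2) S=62.5207 payoff=48.9593 vs cont=47.3911 → 48.9593 [stop]  node(8,3) S=90.6551 payoff=20.8249 vs cont=19.2567 → 20.8249 [stop]  node(8,4) S=131.4500 payoff=0.0000 vs cont=1.1607 → 1.1607 [wait]  node(8,5) S=190.6027 payoff=0.0000 vs cont=0.0000 → 0.0000 [wait]  node(8,6) S=276.3742 payoff=0.0000 vs cont=0.0000 → 0.0000 [wait]  node(8,7) S=400.7431 payoff=0.0000 vs cont=0.0000 → 0.0000 [wait]  node(8,8) S=581.0782 payoff=0.0000 vs cont=0.0000 → 0.0000 [wait]  ⇒ S*(8)=90.6551
t_7: node(7,0) S=35.8072 payoff=75.6728 vs cont=74.1046 → 75.6728 [stop]  node(7,1) S=51.9206 payoff=59.5594 vs cont=57.9912 → 59.5594 [stop]  node(7,2) S=75.2849 payoff=36.1951 vs cont=34.6269 → 36.1951 [stop]  node(7,3) S=109.1632 payoff=2.3168 vs cont=10.9958 → 10.9958 [wait]  node(7,4) S=158.2868 payoff=0.0000 vs cont=0.5815 → 0.5815 [wait]  node(7,5) S=229.5162 payoff=0.0000 vs cont=0.0000 → 0.0000 [wait]  node(7,6) S=332.7988 payoff=0.0000 vs cont=0.0000 → 0.0000 [wait]  node(7,7) S=482.5589 payoff=0.0000 vs cont=0.0000 → 0.0000 [wait]  ⇒ S*(7)=75.2849
t_6: node(6,0) S=43.1177 payoff=68.3623 vs cont=66.7941 → 68.3623 [stop]  node(6,1) S=62.5207 payoff=48.9593 vs cont=47.3911 → 48.9593 [stop]  node(6,2) S=90.6551 payoff=20.8249 vs cont=23.4656 → 23.4656 [wait]  node(6,3) S=131.4500 payoff=0.0000 vs cont=5.7907 → 5.7907 [wait]  node(6,4) S=190.6027 payoff=0.0000 vs cont=0.2913 → 0.2913 [wait]  node(6,5) S=276.3742 payoff=0.0000 vs cont=0.0000 → 0.0000 [wait]  node(6,6) S=400.7431 payoff=0.0000 vs cont=0.0000 → 0.0000 [wait]  ⇒ S*(6)=62.5207
t_5: node(5,0) S=51.9206 payoff=59.5594 vs cont=57.9912 → 59.5594 [stop]  node(5,1) S=75.2849 payoff=36.1951 vs cont=35.9075 → 36.1951 [stop]  node(5,2) S=109.1632 payoff=2.3168 vs cont=14.5641 → 14.5641 [wait]  node(5,3) S=158.2868 payoff=0.0000 vs cont=3.0423 → 3.0423 [wait]  node(5,4) S=229.5162 payoff=0.0000 vs cont=0.1459 → 0.1459 [wait]  node(5,5) S=332.7988 payoff=0.0000 vs cont=0.0000 → 0.0000 [wait]  ⇒ S*(5)=75.2849
t_4: node(4,0) S=62.5207 payoff=48.9593 vs cont=47.3911 → 48.9593 [stop]  node(4,1) S=90.6551 payoff=20.8249 vs cont=25.1961 → 25.1961 [wait]  node(4,2) S=131.4500 payoff=0.0000 vs cont=8.7718 → 8.7718 [wait]  node(4,3) S=190.6027 payoff=0.0000 vs cont=1.5949 → 1.5949 [wait]  node(4,4) S=276.3742 payoff=0.0000 vs cont=0.0731 → 0.0731 [wait]  ⇒ S*(4)=62.5207
t_3: node(3,0) S=75.2849 payoff=36.1951 vs cont=36.7467 → 36.7467 [wait]  node(3,1) S=109.1632 payoff=2.3168 vs cont=16.8767 → 16.8767 [wait]  node(3,2) S=158.2868 payoff=0.0000 vs cont=5.1680 → 5.1680 [wait]  node(3,3) S=229.5162 payoff=0.0000 vs cont=0.8345 → 0.8345 [wait]  ⇒ S*(3)=-
t_2: node(2,0) S=90.6551 payoff=20.8249 vs cont=26.5939 → 26.5939 [wait]  node(2,1) S=131.4500 payoff=0.0000 vs cont=10.9612 → 10.9612 [wait]  node(2,2) S=190.6027 payoff=0.0000 vs cont=2.9938 → 2.9938 [wait]  ⇒ S*(2)=-
t_1: node(1,0) S=109.1632 payoff=2.3168 vs cont=18.6387 → 18.6387 [wait]  node(1,1) S=158.2868 payoff=0.0000 vs cont=6.9432 → 6.9432 [wait]  ⇒ S*(1)=-
t_0: node(0,0) S=131.4500 payoff=0.0000 vs cont=12.7048 → 12.7048 [wait]  ⇒ S*(0)=-

price = 12.7048
boundary = - - - - 62.5207 75.2849 62.5207 75.2849 90.6551
tree:
12.7048
18.6387 6.9432
26.5939 10.9612 2.9938
36.7467 16.8767 5.1680 0.8345
48.9593 25.1961 8.7718 1.5949 0.0731
59.5594 36.1951 14.5641 3.0423 0.1459 0.0000
68.3623 48.9593 23.4656 5.7907 0.2913 0.0000 0.0000
75.6728 59.5594 36.1951 10.9958 0.5815 0.0000 0.0000 0.0000
81.7437 68.3623 48.9593 20.8249 1.1607 0.0000 0.0000 0.0000 0.0000
86.7854 75.6728 59.5594 36.1951 2.3168 0.0000 0.0000 0.0000 0.0000 0.0000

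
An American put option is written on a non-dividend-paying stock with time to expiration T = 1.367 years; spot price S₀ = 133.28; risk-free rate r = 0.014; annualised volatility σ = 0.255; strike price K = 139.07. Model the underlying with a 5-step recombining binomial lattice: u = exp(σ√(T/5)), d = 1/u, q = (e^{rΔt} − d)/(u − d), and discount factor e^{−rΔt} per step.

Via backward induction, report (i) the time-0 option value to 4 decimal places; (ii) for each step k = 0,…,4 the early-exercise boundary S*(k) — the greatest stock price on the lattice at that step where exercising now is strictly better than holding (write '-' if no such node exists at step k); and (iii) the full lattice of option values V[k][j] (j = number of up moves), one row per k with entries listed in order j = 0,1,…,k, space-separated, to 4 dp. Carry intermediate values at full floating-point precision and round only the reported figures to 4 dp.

price = 18.4865
boundary = - - - 89.3402 102.0829
tree:
18.4865
26.8936 9.5646
37.5341 15.6293 3.0985
49.7298 24.6770 5.9936 0.0000
60.8819 36.9871 11.5939 0.0000 0.0000
70.6418 49.7298 22.4269 0.0000 0.0000 0.0000

params: Δt=0.27340 u=1.14263 d=0.87517 q=0.48105 e^(-rΔt)=0.99618
t_5 payoffs: 70.6418 49.7298 22.4269 0.0000 0.0000 0.0000
t_4: node(4,0) S=78.1881 payoff=60.8819 vs cont=60.3506 → 60.8819 [stop]  node(4,1) S=102.0829 payoff=36.9871 vs cont=36.4558 → 36.9871 [stop]  node(4,2) S=133.2800 payoff=5.7900 vs cont=11.5939 → 11.5939 [wait]  node(4,3) S=174.0111 payoff=0.0000 vs cont=0.0000 → 0.0000 [wait]  node(4,4) S=227.1899 payoff=0.0000 vs cont=0.0000 → 0.0000 [wait]  ⇒ S*(4)=102.0829
t_3: node(3,0) S=89.3402 payoff=49.7298 vs cont=49.1985 → 49.7298 [stop]  node(3,1) S=116.6431 payoff=22.4269 vs cont=24.6770 → 24.6770 [wait]  node(3,2) S=152.2899 payoff=0.0000 vs cont=5.9936 → 5.9936 [wait]  node(3,3) S=198.8305 payoff=0.0000 vs cont=0.0000 → 0.0000 [wait]  ⇒ S*(3)=89.3402
t_2: node(2,0) S=102.0829 payoff=36.9871 vs cont=37.5341 → 37.5341 [wait]  node(2,1) S=133.2800 payoff=5.7900 vs cont=15.6293 → 15.6293 [wait]  node(2,2) S=174.0111 payoff=0.0000 vs cont=3.0985 → 3.0985 [wait]  ⇒ S*(2)=-
t_1: node(1,0) S=116.6431 payoff=22.4269 vs cont=26.8936 → 26.8936 [wait]  node(1,1) S=152.2899 payoff=0.0000 vs cont=9.5646 → 9.5646 [wait]  ⇒ S*(1)=-
t_0: node(0,0) S=133.2800 payoff=5.7900 vs cont=18.4865 → 18.4865 [wait]  ⇒ S*(0)=-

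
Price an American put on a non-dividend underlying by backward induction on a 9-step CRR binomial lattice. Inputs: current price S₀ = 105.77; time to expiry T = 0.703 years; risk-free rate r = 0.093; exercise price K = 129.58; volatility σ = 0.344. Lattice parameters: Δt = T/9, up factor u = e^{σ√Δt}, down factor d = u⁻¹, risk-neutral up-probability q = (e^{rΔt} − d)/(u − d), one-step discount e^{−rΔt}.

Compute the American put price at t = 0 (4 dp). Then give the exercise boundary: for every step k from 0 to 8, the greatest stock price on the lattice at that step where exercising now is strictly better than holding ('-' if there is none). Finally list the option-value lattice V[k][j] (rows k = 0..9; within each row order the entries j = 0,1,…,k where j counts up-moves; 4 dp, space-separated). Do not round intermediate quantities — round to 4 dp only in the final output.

Δt=0.07811, u=1.10092, d=0.90833, q=0.51384, disc=e^(-rΔt)=0.99276
k=9 terminal: V=max(K-S,0) → 85.0579 75.6185 64.1779 50.3116 33.5054 13.1361 0.0000 0.0000 0.0000 0.0000
k=8: j=0 S=49.0151 intr=80.5649 cont=79.6270 V=80.5649[EX]; j=1 S=59.4070 intr=70.1730 cont=69.2351 V=70.1730[EX]; j=2 S=72.0023 intr=57.5777 cont=56.6398 V=57.5777[EX]; j=3 S=87.2679 intr=42.3121 cont=41.3742 V=42.3121[EX]; j=4 S=105.7700 intr=23.8100 cont=22.8721 V=23.8100[EX]; j=5 S=128.1949 intr=1.3851 cont=6.3400 V=6.3400[hold]; j=6 S=155.3742 intr=0.0000 cont=0.0000 V=0.0000[hold]; j=7 S=188.3160 intr=0.0000 cont=0.0000 V=0.0000[hold]; j=8 S=228.2419 intr=0.0000 cont=0.0000 V=0.0000[hold]  S*(8)=105.7700
k=7: j=0 S=53.9615 intr=75.6185 cont=74.6806 V=75.6185[EX]; j=1 S=65.4021 intr=64.1779 cont=63.2400 V=64.1779[EX]; j=2 S=79.2684 intr=50.3116 cont=49.3737 V=50.3116[EX]; j=3 S=96.0746 intr=33.5054 cont=32.5675 V=33.5054[EX]; j=4 S=116.4439 intr=13.1361 cont=14.7258 V=14.7258[hold]; j=5 S=141.1318 intr=0.0000 cont=3.0599 V=3.0599[hold]; j=6 S=171.0539 intr=0.0000 cont=0.0000 V=0.0000[hold]; j=7 S=207.3200 intr=0.0000 cont=0.0000 V=0.0000[hold]  S*(7)=96.0746
k=6: j=0 S=59.4070 intr=70.1730 cont=69.2351 V=70.1730[EX]; j=1 S=72.0023 intr=57.5777 cont=56.6398 V=57.5777[EX]; j=2 S=87.2679 intr=42.3121 cont=41.3742 V=42.3121[EX]; j=3 S=105.7700 intr=23.8100 cont=23.6830 V=23.8100[EX]; j=4 S=128.1949 intr=1.3851 cont=8.6682 V=8.6682[hold]; j=5 S=155.3742 intr=0.0000 cont=1.4769 V=1.4769[hold]; j=6 S=188.3160 intr=0.0000 cont=0.0000 V=0.0000[hold]  S*(6)=105.7700
k=5: j=0 S=65.4021 intr=64.1779 cont=63.2400 V=64.1779[EX]; j=1 S=79.2684 intr=50.3116 cont=49.3737 V=50.3116[EX]; j=2 S=96.0746 intr=33.5054 cont=32.5675 V=33.5054[EX]; j=3 S=116.4439 intr=13.1361 cont=15.9135 V=15.9135[hold]; j=4 S=141.1318 intr=0.0000 cont=4.9370 V=4.9370[hold]; j=5 S=171.0539 intr=0.0000 cont=0.7128 V=0.7128[hold]  S*(5)=96.0746
k=4: j=0 S=72.0023 intr=57.5777 cont=56.6398 V=57.5777[EX]; j=1 S=87.2679 intr=42.3121 cont=41.3742 V=42.3121[EX]; j=2 S=105.7700 intr=23.8100 cont=24.2889 V=24.2889[hold]; j=3 S=128.1949 intr=1.3851 cont=10.1990 V=10.1990[hold]; j=4 S=155.3742 intr=0.0000 cont=2.7464 V=2.7464[hold]  S*(4)=87.2679
k=3: j=0 S=79.2684 intr=50.3116 cont=49.3737 V=50.3116[EX]; j=1 S=96.0746 intr=33.5054 cont=32.8118 V=33.5054[EX]; j=2 S=116.4439 intr=13.1361 cont=16.9255 V=16.9255[hold]; j=3 S=141.1318 intr=0.0000 cont=6.3234 V=6.3234[hold]  S*(3)=96.0746
k=2: j=0 S=87.2679 intr=42.3121 cont=41.3742 V=42.3121[EX]; j=1 S=105.7700 intr=23.8100 cont=24.8051 V=24.8051[hold]; j=2 S=128.1949 intr=1.3851 cont=11.3947 V=11.3947[hold]  S*(2)=87.2679
k=1: j=0 S=96.0746 intr=33.5054 cont=33.0752 V=33.5054[EX]; j=1 S=116.4439 intr=13.1361 cont=17.7846 V=17.7846[hold]  S*(1)=96.0746
k=0: j=0 S=105.7700 intr=23.8100 cont=25.2434 V=25.2434[hold]  S*(0)=-

price = 25.2434
boundary = - 96.0746 87.2679 96.0746 87.2679 96.0746 105.7700 96.0746 105.7700
tree:
25.2434
33.5054 17.7846
42.3121 24.8051 11.3947
50.3116 33.5054 16.9255 6.3234
57.5777 42.3121 24.2889 10.1990 2.7464
64.1779 50.3116 33.5054 15.9135 4.9370 0.7128
70.1730 57.5777 42.3121 23.8100 8.6682 1.4769 0.0000
75.6185 64.1779 50.3116 33.5054 14.7258 3.0599 0.0000 0.0000
80.5649 70.1730 57.5777 42.3121 23.8100 6.3400 0.0000 0.0000 0.0000
85.0579 75.6185 64.1779 50.3116 33.5054 13.1361 0.0000 0.0000 0.0000 0.0000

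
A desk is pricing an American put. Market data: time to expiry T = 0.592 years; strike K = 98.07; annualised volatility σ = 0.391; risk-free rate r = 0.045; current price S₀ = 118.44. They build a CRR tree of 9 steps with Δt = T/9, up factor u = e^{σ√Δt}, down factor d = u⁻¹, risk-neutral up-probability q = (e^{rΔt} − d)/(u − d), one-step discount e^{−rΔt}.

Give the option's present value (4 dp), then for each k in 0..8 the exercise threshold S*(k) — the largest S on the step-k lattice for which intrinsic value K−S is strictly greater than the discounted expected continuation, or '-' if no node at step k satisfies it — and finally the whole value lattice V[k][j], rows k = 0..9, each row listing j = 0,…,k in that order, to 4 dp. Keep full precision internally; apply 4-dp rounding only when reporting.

price = 4.7201
boundary = - - - - - 71.7368 64.8920 71.7368 79.3037
tree:
4.7201
7.0568 2.3137
10.2925 3.7279 0.8541
14.5847 5.8822 1.5055 0.1804
19.9827 9.0481 2.6188 0.3546 0.0000
26.3332 13.4861 4.4782 0.6970 0.0000 0.0000
33.1780 19.3214 7.4872 1.3699 0.0000 0.0000 0.0000
39.3698 26.3332 12.1319 2.6925 0.0000 0.0000 0.0000 0.0000
44.9708 33.1780 18.7663 5.2920 0.0000 0.0000 0.0000 0.0000 0.0000
50.0373 39.3698 26.3332 10.4013 0.0000 0.0000 0.0000 0.0000 0.0000 0.0000

Δt=0.06578, u=1.10548, d=0.90458, q=0.48971, disc=e^(-rΔt)=0.99704
k=9 terminal: V=max(K-S,0) → 50.0373 39.3698 26.3332 10.4013 0.0000 0.0000 0.0000 0.0000 0.0000 0.0000
k=8: j=0 S=53.0992 intr=44.9708 cont=44.6809 V=44.9708[EX]; j=1 S=64.8920 intr=33.1780 cont=32.8882 V=33.1780[EX]; j=2 S=79.3037 intr=18.7663 cont=18.4765 V=18.7663[EX]; j=3 S=96.9161 intr=1.1539 cont=5.2920 V=5.2920[hold]; j=4 S=118.4400 intr=0.0000 cont=0.0000 V=0.0000[hold]; j=5 S=144.7441 intr=0.0000 cont=0.0000 V=0.0000[hold]; j=6 S=176.8901 intr=0.0000 cont=0.0000 V=0.0000[hold]; j=7 S=216.1752 intr=0.0000 cont=0.0000 V=0.0000[hold]; j=8 S=264.1852 intr=0.0000 cont=0.0000 V=0.0000[hold]  S*(8)=79.3037
k=7: j=0 S=58.7002 intr=39.3698 cont=39.0799 V=39.3698[EX]; j=1 S=71.7368 intr=26.3332 cont=26.0433 V=26.3332[EX]; j=2 S=87.6687 intr=10.4013 cont=12.1319 V=12.1319[hold]; j=3 S=107.1389 intr=0.0000 cont=2.6925 V=2.6925[hold]; j=4 S=130.9332 intr=0.0000 cont=0.0000 V=0.0000[hold]; j=5 S=160.0119 intr=0.0000 cont=0.0000 V=0.0000[hold]; j=6 S=195.5486 intr=0.0000 cont=0.0000 V=0.0000[hold]; j=7 S=238.9776 intr=0.0000 cont=0.0000 V=0.0000[hold]  S*(7)=71.7368
k=6: j=0 S=64.8920 intr=33.1780 cont=32.8882 V=33.1780[EX]; j=1 S=79.3037 intr=18.7663 cont=19.3214 V=19.3214[hold]; j=2 S=96.9161 intr=1.1539 cont=7.4872 V=7.4872[hold]; j=3 S=118.4400 intr=0.0000 cont=1.3699 V=1.3699[hold]; j=4 S=144.7441 intr=0.0000 cont=0.0000 V=0.0000[hold]; j=5 S=176.8901 intr=0.0000 cont=0.0000 V=0.0000[hold]; j=6 S=216.1752 intr=0.0000 cont=0.0000 V=0.0000[hold]  S*(6)=64.8920
k=5: j=0 S=71.7368 intr=26.3332 cont=26.3144 V=26.3332[EX]; j=1 S=87.6687 intr=10.4013 cont=13.4861 V=13.4861[hold]; j=2 S=107.1389 intr=0.0000 cont=4.4782 V=4.4782[hold]; j=3 S=130.9332 intr=0.0000 cont=0.6970 V=0.6970[hold]; j=4 S=160.0119 intr=0.0000 cont=0.0000 V=0.0000[hold]; j=5 S=195.5486 intr=0.0000 cont=0.0000 V=0.0000[hold]  S*(5)=71.7368
k=4: j=0 S=79.3037 intr=18.7663 cont=19.9827 V=19.9827[hold]; j=1 S=96.9161 intr=1.1539 cont=9.0481 V=9.0481[hold]; j=2 S=118.4400 intr=0.0000 cont=2.6188 V=2.6188[hold]; j=3 S=144.7441 intr=0.0000 cont=0.3546 V=0.3546[hold]; j=4 S=176.8901 intr=0.0000 cont=0.0000 V=0.0000[hold]  S*(4)=-
k=3: j=0 S=87.6687 intr=10.4013 cont=14.5847 V=14.5847[hold]; j=1 S=107.1389 intr=0.0000 cont=5.8822 V=5.8822[hold]; j=2 S=130.9332 intr=0.0000 cont=1.5055 V=1.5055[hold]; j=3 S=160.0119 intr=0.0000 cont=0.1804 V=0.1804[hold]  S*(3)=-
k=2: j=0 S=96.9161 intr=1.1539 cont=10.2925 V=10.2925[hold]; j=1 S=118.4400 intr=0.0000 cont=3.7279 V=3.7279[hold]; j=2 S=144.7441 intr=0.0000 cont=0.8541 V=0.8541[hold]  S*(2)=-
k=1: j=0 S=107.1389 intr=0.0000 cont=7.0568 V=7.0568[hold]; j=1 S=130.9332 intr=0.0000 cont=2.3137 V=2.3137[hold]  S*(1)=-
k=0: j=0 S=118.4400 intr=0.0000 cont=4.7201 V=4.7201[hold]  S*(0)=-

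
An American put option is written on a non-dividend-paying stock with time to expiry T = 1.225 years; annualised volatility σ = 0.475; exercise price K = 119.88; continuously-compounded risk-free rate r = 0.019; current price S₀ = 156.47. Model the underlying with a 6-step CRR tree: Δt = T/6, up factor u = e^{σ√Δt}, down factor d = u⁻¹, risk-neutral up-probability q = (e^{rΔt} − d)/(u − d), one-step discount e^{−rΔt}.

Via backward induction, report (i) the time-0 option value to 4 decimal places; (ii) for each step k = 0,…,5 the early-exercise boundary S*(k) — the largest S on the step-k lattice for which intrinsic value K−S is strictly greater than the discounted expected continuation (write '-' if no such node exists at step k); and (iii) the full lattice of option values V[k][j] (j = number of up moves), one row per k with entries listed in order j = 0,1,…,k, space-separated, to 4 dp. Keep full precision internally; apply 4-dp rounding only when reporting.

price = 13.7654
boundary = - - - - 66.3108 82.1857
tree:
13.7654
20.2841 6.0915
29.0944 9.9270 1.5591
40.3428 15.8982 2.8747 0.0000
53.5692 24.8784 5.3004 0.0000 0.0000
66.3777 37.6943 9.7728 0.0000 0.0000 0.0000
76.7121 53.5692 18.0191 0.0000 0.0000 0.0000 0.0000

params: Δt=0.20417 u=1.23940 d=0.80684 q=0.45553 e^(-rΔt)=0.99613
t_6 payoffs: 76.7121 53.5692 18.0191 0.0000 0.0000 0.0000 0.0000
t_5: node(5,0) S=53.5023 payoff=66.3777 vs cont=65.9135 → 66.3777 [stop]  node(5,1) S=82.1857 payoff=37.6943 vs cont=37.2302 → 37.6943 [stop]  node(5,2) S=126.2465 payoff=0.0000 vs cont=9.7728 → 9.7728 [wait]  node(5,3) S=193.9290 payoff=0.0000 vs cont=0.0000 → 0.0000 [wait]  node(5,4) S=297.8970 payoff=0.0000 vs cont=0.0000 → 0.0000 [wait]  node(5,5) S=457.6037 payoff=0.0000 vs cont=0.0000 → 0.0000 [wait]  ⇒ S*(5)=82.1857
t_4: node(4,0) S=66.3108 payoff=53.5692 vs cont=53.1051 → 53.5692 [stop]  node(4,1) S=101.8609 payoff=18.0191 vs cont=24.8784 → 24.8784 [wait]  node(4,2) S=156.4700 payoff=0.0000 vs cont=5.3004 → 5.3004 [wait]  node(4,3) S=240.3557 payoff=0.0000 vs cont=0.0000 → 0.0000 [wait]  node(4,4) S=369.2137 payoff=0.0000 vs cont=0.0000 → 0.0000 [wait]  ⇒ S*(4)=66.3108
t_3: node(3,0) S=82.1857 payoff=37.6943 vs cont=40.3428 → 40.3428 [wait]  node(3,1) S=126.2465 payoff=0.0000 vs cont=15.8982 → 15.8982 [wait]  node(3,2) S=193.9290 payoff=0.0000 vs cont=2.8747 → 2.8747 [wait]  node(3,3) S=297.8970 payoff=0.0000 vs cont=0.0000 → 0.0000 [wait]  ⇒ S*(3)=-
t_2: node(2,0) S=101.8609 payoff=18.0191 vs cont=29.0944 → 29.0944 [wait]  node(2,1) S=156.4700 payoff=0.0000 vs cont=9.9270 → 9.9270 [wait]  node(2,2) S=240.3557 payoff=0.0000 vs cont=1.5591 → 1.5591 [wait]  ⇒ S*(2)=-
t_1: node(1,0) S=126.2465 payoff=0.0000 vs cont=20.2841 → 20.2841 [wait]  node(1,1) S=193.9290 payoff=0.0000 vs cont=6.0915 → 6.0915 [wait]  ⇒ S*(1)=-
t_0: node(0,0) S=156.4700 payoff=0.0000 vs cont=13.7654 → 13.7654 [wait]  ⇒ S*(0)=-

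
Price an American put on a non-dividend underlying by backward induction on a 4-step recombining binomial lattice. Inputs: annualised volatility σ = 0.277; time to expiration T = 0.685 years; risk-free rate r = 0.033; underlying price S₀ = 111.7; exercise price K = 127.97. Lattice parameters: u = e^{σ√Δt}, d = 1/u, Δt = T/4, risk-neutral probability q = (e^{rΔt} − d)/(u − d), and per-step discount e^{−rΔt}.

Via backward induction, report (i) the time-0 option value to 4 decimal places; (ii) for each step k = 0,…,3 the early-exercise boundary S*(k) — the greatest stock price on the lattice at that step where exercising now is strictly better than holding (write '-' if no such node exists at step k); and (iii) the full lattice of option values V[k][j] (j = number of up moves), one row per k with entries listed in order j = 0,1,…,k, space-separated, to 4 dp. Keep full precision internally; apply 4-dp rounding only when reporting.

price = 19.8421
boundary = - - 88.8153 99.6025
tree:
19.8421
28.6166 11.1542
39.1547 18.2370 4.0857
48.7737 28.3675 8.1532 0.0000
57.3509 39.1547 16.2700 0.0000 0.0000

Δt=0.17125, u=1.12146, d=0.89170, q=0.49604, disc=e^(-rΔt)=0.99436
k=4 terminal: V=max(K-S,0) → 57.3509 39.1547 16.2700 0.0000 0.0000
k=3: j=0 S=79.1963 intr=48.7737 cont=48.0526 V=48.7737[EX]; j=1 S=99.6025 intr=28.3675 cont=27.6463 V=28.3675[EX]; j=2 S=125.2668 intr=2.7032 cont=8.1532 V=8.1532[hold]; j=3 S=157.5439 intr=0.0000 cont=0.0000 V=0.0000[hold]  S*(3)=99.6025
k=2: j=0 S=88.8153 intr=39.1547 cont=38.4336 V=39.1547[EX]; j=1 S=111.7000 intr=16.2700 cont=18.2370 V=18.2370[hold]; j=2 S=140.4814 intr=0.0000 cont=4.0857 V=4.0857[hold]  S*(2)=88.8153
k=1: j=0 S=99.6025 intr=28.3675 cont=28.6166 V=28.6166[hold]; j=1 S=125.2668 intr=2.7032 cont=11.1542 V=11.1542[hold]  S*(1)=-
k=0: j=0 S=111.7000 intr=16.2700 cont=19.8421 V=19.8421[hold]  S*(0)=-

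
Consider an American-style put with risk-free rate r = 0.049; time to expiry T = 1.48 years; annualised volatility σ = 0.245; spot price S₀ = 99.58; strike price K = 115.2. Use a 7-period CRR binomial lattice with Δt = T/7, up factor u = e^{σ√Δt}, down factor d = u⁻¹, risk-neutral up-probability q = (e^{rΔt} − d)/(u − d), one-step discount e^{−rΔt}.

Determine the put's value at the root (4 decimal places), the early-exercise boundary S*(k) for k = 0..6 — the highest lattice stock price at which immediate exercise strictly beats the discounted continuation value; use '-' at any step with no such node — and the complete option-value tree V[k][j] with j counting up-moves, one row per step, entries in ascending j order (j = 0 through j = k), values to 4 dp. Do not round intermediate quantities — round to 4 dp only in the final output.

price = 18.4643
boundary = - 88.9707 79.4917 88.9707 79.4917 88.9707 99.5800
tree:
18.4643
26.2293 11.6099
35.7083 17.7854 6.0966
44.1774 26.2293 10.2856 2.3211
51.7442 35.7083 16.8021 4.4286 0.4066
58.5048 44.1774 26.2293 8.3674 0.8524 0.0000
64.5451 51.7442 35.7083 15.6200 1.7868 0.0000 0.0000
69.9419 58.5048 44.1774 26.2293 3.7456 0.0000 0.0000 0.0000

Δt=0.21143  u=1.11924  d=0.89346  q=0.51799  discount=0.98969
step 7 (expiry): payoffs max(K−S,0) = 69.9419 58.5048 44.1774 26.2293 3.7456 0.0000 0.0000 0.0000
step 6: (k=6,j=0): S=50.6549, (K−S)⁺=64.5451, hold=63.3578 ⇒ V=64.5451 exercise | (k=6,j=1): S=63.4558, (K−S)⁺=51.7442, hold=50.5569 ⇒ V=51.7442 exercise | (k=6,j=2): S=79.4917, (K−S)⁺=35.7083, hold=34.5210 ⇒ V=35.7083 exercise | (k=6,j=3): S=99.5800, (K−S)⁺=15.6200, hold=14.4327 ⇒ V=15.6200 exercise | (k=6,j=4): S=124.7448, (K−S)⁺=0.0000, hold=1.7868 ⇒ V=1.7868 continue | (k=6,j=5): S=156.2690, (K−S)⁺=0.0000, hold=0.0000 ⇒ V=0.0000 continue | (k=6,j=6): S=195.7596, (K−S)⁺=0.0000, hold=0.0000 ⇒ V=0.0000 continue  boundary S*=99.5800
step 5: (k=5,j=0): S=56.6952, (K−S)⁺=58.5048, hold=57.3175 ⇒ V=58.5048 exercise | (k=5,j=1): S=71.0226, (K−S)⁺=44.1774, hold=42.9901 ⇒ V=44.1774 exercise | (k=5,j=2): S=88.9707, (K−S)⁺=26.2293, hold=25.0420 ⇒ V=26.2293 exercise | (k=5,j=3): S=111.4544, (K−S)⁺=3.7456, hold=8.3674 ⇒ V=8.3674 continue | (k=5,j=4): S=139.6200, (K−S)⁺=0.0000, hold=0.8524 ⇒ V=0.8524 continue | (k=5,j=5): S=174.9033, (K−S)⁺=0.0000, hold=0.0000 ⇒ V=0.0000 continue  boundary S*=88.9707
step 4: (k=4,j=0): S=63.4558, (K−S)⁺=51.7442, hold=50.5569 ⇒ V=51.7442 exercise | (k=4,j=1): S=79.4917, (K−S)⁺=35.7083, hold=34.5210 ⇒ V=35.7083 exercise | (k=4,j=2): S=99.5800, (K−S)⁺=15.6200, hold=16.8021 ⇒ V=16.8021 continue | (k=4,j=3): S=124.7448, (K−S)⁺=0.0000, hold=4.4286 ⇒ V=4.4286 continue | (k=4,j=4): S=156.2690, (K−S)⁺=0.0000, hold=0.4066 ⇒ V=0.4066 continue  boundary S*=79.4917
step 3: (k=3,j=0): S=71.0226, (K−S)⁺=44.1774, hold=42.9901 ⇒ V=44.1774 exercise | (k=3,j=1): S=88.9707, (K−S)⁺=26.2293, hold=25.6480 ⇒ V=26.2293 exercise | (k=3,j=2): S=111.4544, (K−S)⁺=3.7456, hold=10.2856 ⇒ V=10.2856 continue | (k=3,j=3): S=139.6200, (K−S)⁺=0.0000, hold=2.3211 ⇒ V=2.3211 continue  boundary S*=88.9707
step 2: (k=2,j=0): S=79.4917, (K−S)⁺=35.7083, hold=34.5210 ⇒ V=35.7083 exercise | (k=2,j=1): S=99.5800, (K−S)⁺=15.6200, hold=17.7854 ⇒ V=17.7854 continue | (k=2,j=2): S=124.7448, (K−S)⁺=0.0000, hold=6.0966 ⇒ V=6.0966 continue  boundary S*=79.4917
step 1: (k=1,j=0): S=88.9707, (K−S)⁺=26.2293, hold=26.1521 ⇒ V=26.2293 exercise | (k=1,j=1): S=111.4544, (K−S)⁺=3.7456, hold=11.6099 ⇒ V=11.6099 continue  boundary S*=88.9707
step 0: (k=0,j=0): S=99.5800, (K−S)⁺=15.6200, hold=18.4643 ⇒ V=18.4643 continue  boundary S*=-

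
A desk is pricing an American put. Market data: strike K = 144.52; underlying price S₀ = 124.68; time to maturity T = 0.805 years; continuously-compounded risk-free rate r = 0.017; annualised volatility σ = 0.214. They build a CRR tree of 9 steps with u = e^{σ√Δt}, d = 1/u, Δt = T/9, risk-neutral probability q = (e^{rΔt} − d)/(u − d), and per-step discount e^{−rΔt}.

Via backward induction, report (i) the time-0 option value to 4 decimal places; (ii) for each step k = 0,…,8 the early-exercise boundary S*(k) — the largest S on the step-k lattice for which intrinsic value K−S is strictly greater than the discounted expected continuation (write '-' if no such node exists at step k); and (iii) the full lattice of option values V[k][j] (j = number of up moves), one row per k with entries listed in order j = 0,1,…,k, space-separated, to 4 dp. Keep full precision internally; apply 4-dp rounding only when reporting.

price = 22.1757
boundary = - - 109.6998 102.8988 109.6998 116.9503 109.6998 116.9503 124.6800
tree:
22.1757
28.1927 16.1270
34.8202 21.5417 10.6719
41.6212 27.8604 15.1842 6.1174
48.0006 34.8202 20.8705 9.4501 2.7482
53.9844 41.6212 27.5697 14.1242 4.7274 0.7446
59.5973 48.0006 34.8202 20.2531 7.9369 1.4793 0.0000
64.8622 53.9844 41.6212 27.5697 12.8773 2.9388 0.0000 0.0000
69.8007 59.5973 48.0006 34.8202 19.8400 5.8385 0.0000 0.0000 0.0000
74.4331 64.8622 53.9844 41.6212 27.5697 11.5994 0.0000 0.0000 0.0000 0.0000

params: Δt=0.08944 u=1.06609 d=0.93800 q=0.49589 e^(-rΔt)=0.99848
t_9 payoffs: 74.4331 64.8622 53.9844 41.6212 27.5697 11.5994 0.0000 0.0000 0.0000 0.0000
t_8: node(8,0) S=74.7193 payoff=69.8007 vs cont=69.5811 → 69.8007 [stop]  node(8,1) S=84.9227 payoff=59.5973 vs cont=59.3777 → 59.5973 [stop]  node(8,2) S=96.5194 payoff=48.0006 vs cont=47.7810 → 48.0006 [stop]  node(8,3) S=109.6998 payoff=34.8202 vs cont=34.6006 → 34.8202 [stop]  node(8,4) S=124.6800 payoff=19.8400 vs cont=19.6204 → 19.8400 [stop]  node(8,5) S=141.7059 payoff=2.8141 vs cont=5.8385 → 5.8385 [wait]  node(8,6) S=161.0567 payoff=0.0000 vs cont=0.0000 → 0.0000 [wait]  node(8,7) S=183.0501 payoff=0.0000 vs cont=0.0000 → 0.0000 [wait]  node(8,8) S=208.0468 payoff=0.0000 vs cont=0.0000 → 0.0000 [wait]  ⇒ S*(8)=124.6800
t_7: node(7,0) S=79.6578 payoff=64.8622 vs cont=64.6426 → 64.8622 [stop]  node(7,1) S=90.5356 payoff=53.9844 vs cont=53.7649 → 53.9844 [stop]  node(7,2) S=102.8988 payoff=41.6212 vs cont=41.4016 → 41.6212 [stop]  node(7,3) S=116.9503 payoff=27.5697 vs cont=27.3501 → 27.5697 [stop]  node(7,4) S=132.9206 payoff=11.5994 vs cont=12.8773 → 12.8773 [wait]  node(7,5) S=151.0718 payoff=0.0000 vs cont=2.9388 → 2.9388 [wait]  node(7,6) S=171.7016 payoff=0.0000 vs cont=0.0000 → 0.0000 [wait]  node(7,7) S=195.1486 payoff=0.0000 vs cont=0.0000 → 0.0000 [wait]  ⇒ S*(7)=116.9503
t_6: node(6,0) S=84.9227 payoff=59.5973 vs cont=59.3777 → 59.5973 [stop]  node(6,1) S=96.5194 payoff=48.0006 vs cont=47.7810 → 48.0006 [stop]  node(6,2) S=109.6998 payoff=34.8202 vs cont=34.6006 → 34.8202 [stop]  node(6,3) S=124.6800 payoff=19.8400 vs cont=20.2531 → 20.2531 [wait]  node(6,4) S=141.7059 payoff=2.8141 vs cont=7.9369 → 7.9369 [wait]  node(6,5) S=161.0567 payoff=0.0000 vs cont=1.4793 → 1.4793 [wait]  node(6,6) S=183.0501 payoff=0.0000 vs cont=0.0000 → 0.0000 [wait]  ⇒ S*(6)=109.6998
t_5: node(5,0) S=90.5356 payoff=53.9844 vs cont=53.7649 → 53.9844 [stop]  node(5,1) S=102.8988 payoff=41.6212 vs cont=41.4016 → 41.6212 [stop]  node(5,2) S=116.9503 payoff=27.5697 vs cont=27.5547 → 27.5697 [stop]  node(5,3) S=132.9206 payoff=11.5994 vs cont=14.1242 → 14.1242 [wait]  node(5,4) S=151.0718 payoff=0.0000 vs cont=4.7274 → 4.7274 [wait]  node(5,5) S=171.7016 payoff=0.0000 vs cont=0.7446 → 0.7446 [wait]  ⇒ S*(5)=116.9503
t_4: node(4,0) S=96.5194 payoff=48.0006 vs cont=47.7810 → 48.0006 [stop]  node(4,1) S=109.6998 payoff=34.8202 vs cont=34.6006 → 34.8202 [stop]  node(4,2) S=124.6800 payoff=19.8400 vs cont=20.8705 → 20.8705 [wait]  node(4,3) S=141.7059 payoff=2.8141 vs cont=9.4501 → 9.4501 [wait]  node(4,4) S=161.0567 payoff=0.0000 vs cont=2.7482 → 2.7482 [wait]  ⇒ S*(4)=109.6998
t_3: node(3,0) S=102.8988 payoff=41.6212 vs cont=41.4016 → 41.6212 [stop]  node(3,1) S=116.9503 payoff=27.5697 vs cont=27.8604 → 27.8604 [wait]  node(3,2) S=132.9206 payoff=11.5994 vs cont=15.1842 → 15.1842 [wait]  node(3,3) S=151.0718 payoff=0.0000 vs cont=6.1174 → 6.1174 [wait]  ⇒ S*(3)=102.8988
t_2: node(2,0) S=109.6998 payoff=34.8202 vs cont=34.7446 → 34.8202 [stop]  node(2,1) S=124.6800 payoff=19.8400 vs cont=21.5417 → 21.5417 [wait]  node(2,2) S=141.7059 payoff=2.8141 vs cont=10.6719 → 10.6719 [wait]  ⇒ S*(2)=109.6998
t_1: node(1,0) S=116.9503 payoff=27.5697 vs cont=28.1927 → 28.1927 [wait]  node(1,1) S=132.9206 payoff=11.5994 vs cont=16.1270 → 16.1270 [wait]  ⇒ S*(1)=-
t_0: node(0,0) S=124.6800 payoff=19.8400 vs cont=22.1757 → 22.1757 [wait]  ⇒ S*(0)=-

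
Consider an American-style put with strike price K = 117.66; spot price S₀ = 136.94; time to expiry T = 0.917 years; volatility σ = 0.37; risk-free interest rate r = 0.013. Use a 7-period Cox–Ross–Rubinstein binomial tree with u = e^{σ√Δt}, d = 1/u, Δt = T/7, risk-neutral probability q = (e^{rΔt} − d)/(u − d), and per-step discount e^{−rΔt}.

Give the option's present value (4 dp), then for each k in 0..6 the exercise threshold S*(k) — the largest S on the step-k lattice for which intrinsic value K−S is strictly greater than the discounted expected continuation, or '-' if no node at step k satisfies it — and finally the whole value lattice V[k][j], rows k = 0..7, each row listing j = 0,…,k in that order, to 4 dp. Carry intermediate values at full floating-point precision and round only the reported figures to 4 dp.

price = 9.0091
boundary = - - - - 80.1478 70.1023 80.1478
tree:
9.0091
13.5403 3.9914
19.7721 6.6435 1.0499
27.8542 10.8355 1.9952 0.0000
37.5122 17.1904 3.7918 0.0000 0.0000
47.5577 26.2041 7.2062 0.0000 0.0000 0.0000
56.3442 37.5122 13.6951 0.0000 0.0000 0.0000 0.0000
64.0294 47.5577 26.0271 0.0000 0.0000 0.0000 0.0000 0.0000

Δt=0.13100, u=1.14330, d=0.87466, q=0.47292, disc=e^(-rΔt)=0.99830
k=7 terminal: V=max(K-S,0) → 64.0294 47.5577 26.0271 0.0000 0.0000 0.0000 0.0000 0.0000
k=6: j=0 S=61.3158 intr=56.3442 cont=56.1440 V=56.3442[EX]; j=1 S=80.1478 intr=37.5122 cont=37.3120 V=37.5122[EX]; j=2 S=104.7638 intr=12.8962 cont=13.6951 V=13.6951[hold]; j=3 S=136.9400 intr=0.0000 cont=0.0000 V=0.0000[hold]; j=4 S=178.9986 intr=0.0000 cont=0.0000 V=0.0000[hold]; j=5 S=233.9747 intr=0.0000 cont=0.0000 V=0.0000[hold]; j=6 S=305.8357 intr=0.0000 cont=0.0000 V=0.0000[hold]  S*(6)=80.1478
k=5: j=0 S=70.1023 intr=47.5577 cont=47.3575 V=47.5577[EX]; j=1 S=91.6329 intr=26.0271 cont=26.2041 V=26.2041[hold]; j=2 S=119.7762 intr=0.0000 cont=7.2062 V=7.2062[hold]; j=3 S=156.5633 intr=0.0000 cont=0.0000 V=0.0000[hold]; j=4 S=204.6488 intr=0.0000 cont=0.0000 V=0.0000[hold]; j=5 S=267.5029 intr=0.0000 cont=0.0000 V=0.0000[hold]  S*(5)=70.1023
k=4: j=0 S=80.1478 intr=37.5122 cont=37.3955 V=37.5122[EX]; j=1 S=104.7638 intr=12.8962 cont=17.1904 V=17.1904[hold]; j=2 S=136.9400 intr=0.0000 cont=3.7918 V=3.7918[hold]; j=3 S=178.9986 intr=0.0000 cont=0.0000 V=0.0000[hold]; j=4 S=233.9747 intr=0.0000 cont=0.0000 V=0.0000[hold]  S*(4)=80.1478
k=3: j=0 S=91.6329 intr=26.0271 cont=27.8542 V=27.8542[hold]; j=1 S=119.7762 intr=0.0000 cont=10.8355 V=10.8355[hold]; j=2 S=156.5633 intr=0.0000 cont=1.9952 V=1.9952[hold]; j=3 S=204.6488 intr=0.0000 cont=0.0000 V=0.0000[hold]  S*(3)=-
k=2: j=0 S=104.7638 intr=12.8962 cont=19.7721 V=19.7721[hold]; j=1 S=136.9400 intr=0.0000 cont=6.6435 V=6.6435[hold]; j=2 S=178.9986 intr=0.0000 cont=1.0499 V=1.0499[hold]  S*(2)=-
k=1: j=0 S=119.7762 intr=0.0000 cont=13.5403 V=13.5403[hold]; j=1 S=156.5633 intr=0.0000 cont=3.9914 V=3.9914[hold]  S*(1)=-
k=0: j=0 S=136.9400 intr=0.0000 cont=9.0091 V=9.0091[hold]  S*(0)=-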